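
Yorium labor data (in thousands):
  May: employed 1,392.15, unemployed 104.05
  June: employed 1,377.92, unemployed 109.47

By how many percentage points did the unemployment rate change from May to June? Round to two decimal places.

May: labor force = 1,392.15 + 104.05 = 1,496.20; u = 104.05/1,496.20 = 6.95%.
June: labor force = 1,377.92 + 109.47 = 1,487.39; u = 109.47/1,487.39 = 7.36%.
Change = 7.36% − 6.95% = +0.41 pp.

The unemployment rate changed by +0.41 percentage points.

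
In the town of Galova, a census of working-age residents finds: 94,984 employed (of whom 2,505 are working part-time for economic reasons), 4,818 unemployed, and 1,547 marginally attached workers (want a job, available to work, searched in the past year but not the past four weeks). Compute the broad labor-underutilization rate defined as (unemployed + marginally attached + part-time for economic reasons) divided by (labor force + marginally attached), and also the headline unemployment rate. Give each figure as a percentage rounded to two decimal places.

Labor force = 94,984 + 4,818 = 99,802.
Numerator = 4,818 + 1,547 + 2,505 = 8,870.
Denominator = 99,802 + 1,547 = 101,349.
Broad rate = 8,870 / 101,349 = 8.75%.
Headline unemployment rate = 4,818 / 99,802 = 4.83%.

Broad underutilization rate ≈ 8.75%; headline unemployment rate ≈ 4.83%.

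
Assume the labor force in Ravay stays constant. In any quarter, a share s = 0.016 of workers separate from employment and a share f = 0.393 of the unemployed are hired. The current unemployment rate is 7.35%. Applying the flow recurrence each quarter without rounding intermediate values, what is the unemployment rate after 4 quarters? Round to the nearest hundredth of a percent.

Unemployment rate after four quarters ≈ 4.33%.

With a fixed labor force, u_{t+1} = u_t + s·(1−u_t) − f·u_t = u_t·(1−s−f) + s.
Here 1−s−f = 0.591 and s = 0.016.
u_1 = 0.073500 × 0.591 + 0.016 = 0.059438.
u_2 = 0.059438 × 0.591 + 0.016 = 0.051128.
u_3 = 0.051128 × 0.591 + 0.016 = 0.046217.
u_4 = 0.046217 × 0.591 + 0.016 = 0.043314.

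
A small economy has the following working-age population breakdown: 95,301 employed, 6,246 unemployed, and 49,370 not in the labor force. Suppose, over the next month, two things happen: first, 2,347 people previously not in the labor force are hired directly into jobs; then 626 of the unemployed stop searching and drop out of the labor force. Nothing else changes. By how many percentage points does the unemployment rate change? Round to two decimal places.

The unemployment rate changes by −0.71 percentage points.

Initially, labor force = 95,301 + 6,246 = 101,547, so u = 6,246/101,547 = 6.15%.
After the first change, employed and labor force both rise by 2,347; unemployed unchanged → E = 97,648, U = 6,246, labor force = 103,894.
After the second change, unemployed and labor force both fall by 626 → E = 97,648, U = 5,620, labor force = 103,268.
New unemployment rate = 5,620 / 103,268 = 5.44%.
Change = 5.44% − 6.15% = −0.71 percentage points.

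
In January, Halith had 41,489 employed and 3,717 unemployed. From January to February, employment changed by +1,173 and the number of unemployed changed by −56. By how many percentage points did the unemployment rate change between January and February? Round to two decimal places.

The unemployment rate changed by −0.32 percentage points.

January: labor force = 41,489 + 3,717 = 45,206; u = 3,717/45,206 = 8.22%.
February: labor force = 42,662 + 3,661 = 46,323; u = 3,661/46,323 = 7.90%.
Change = 7.90% − 8.22% = −0.32 pp.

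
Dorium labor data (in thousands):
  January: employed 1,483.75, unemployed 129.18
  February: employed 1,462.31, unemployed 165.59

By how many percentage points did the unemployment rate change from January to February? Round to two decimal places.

January: labor force = 1,483.75 + 129.18 = 1,612.93; u = 129.18/1,612.93 = 8.01%.
February: labor force = 1,462.31 + 165.59 = 1,627.90; u = 165.59/1,627.90 = 10.17%.
Change = 10.17% − 8.01% = +2.16 pp.

The unemployment rate changed by +2.16 percentage points.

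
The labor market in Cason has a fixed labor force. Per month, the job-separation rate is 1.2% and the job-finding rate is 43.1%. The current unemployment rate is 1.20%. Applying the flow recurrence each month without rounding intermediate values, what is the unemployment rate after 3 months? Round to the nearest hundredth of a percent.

Unemployment rate after three months ≈ 2.45%.

With a fixed labor force, u_{t+1} = u_t + s·(1−u_t) − f·u_t = u_t·(1−s−f) + s.
Here 1−s−f = 0.557 and s = 0.012.
u_1 = 0.012000 × 0.557 + 0.012 = 0.018684.
u_2 = 0.018684 × 0.557 + 0.012 = 0.022407.
u_3 = 0.022407 × 0.557 + 0.012 = 0.024481.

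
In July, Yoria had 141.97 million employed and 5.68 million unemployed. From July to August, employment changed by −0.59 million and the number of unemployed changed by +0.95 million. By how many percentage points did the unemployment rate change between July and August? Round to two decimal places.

July: labor force = 141.97 + 5.68 = 147.65; u = 5.68/147.65 = 3.85%.
August: labor force = 141.38 + 6.63 = 148.01; u = 6.63/148.01 = 4.48%.
Change = 4.48% − 3.85% = +0.63 pp.

The unemployment rate changed by +0.63 percentage points.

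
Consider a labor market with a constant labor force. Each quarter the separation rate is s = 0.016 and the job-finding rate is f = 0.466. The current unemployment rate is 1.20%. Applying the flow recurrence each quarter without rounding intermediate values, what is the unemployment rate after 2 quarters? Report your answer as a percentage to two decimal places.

With a fixed labor force, u_{t+1} = u_t + s·(1−u_t) − f·u_t = u_t·(1−s−f) + s.
Here 1−s−f = 0.518 and s = 0.016.
u_1 = 0.012000 × 0.518 + 0.016 = 0.022216.
u_2 = 0.022216 × 0.518 + 0.016 = 0.027508.

Unemployment rate after two quarters ≈ 2.75%.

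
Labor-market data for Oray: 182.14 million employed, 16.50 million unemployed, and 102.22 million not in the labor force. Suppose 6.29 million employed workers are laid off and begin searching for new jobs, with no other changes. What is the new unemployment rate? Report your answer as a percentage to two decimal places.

New unemployment rate ≈ 11.47%.

Initially, labor force = 182.14 + 16.50 = 198.64 million, so u = 16.50/198.64 = 8.31%.
After the change, employed falls and unemployed rises by 6.29; labor force unchanged → E = 175.85, U = 22.79, labor force = 198.64 million.
New unemployment rate = 22.79 / 198.64 = 11.47%.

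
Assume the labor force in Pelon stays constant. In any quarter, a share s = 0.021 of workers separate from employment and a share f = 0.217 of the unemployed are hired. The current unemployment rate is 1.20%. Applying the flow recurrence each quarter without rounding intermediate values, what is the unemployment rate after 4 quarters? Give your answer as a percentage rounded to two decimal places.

With a fixed labor force, u_{t+1} = u_t + s·(1−u_t) − f·u_t = u_t·(1−s−f) + s.
Here 1−s−f = 0.762 and s = 0.021.
u_1 = 0.012000 × 0.762 + 0.021 = 0.030144.
u_2 = 0.030144 × 0.762 + 0.021 = 0.043970.
u_3 = 0.043970 × 0.762 + 0.021 = 0.054505.
u_4 = 0.054505 × 0.762 + 0.021 = 0.062533.

Unemployment rate after four quarters ≈ 6.25%.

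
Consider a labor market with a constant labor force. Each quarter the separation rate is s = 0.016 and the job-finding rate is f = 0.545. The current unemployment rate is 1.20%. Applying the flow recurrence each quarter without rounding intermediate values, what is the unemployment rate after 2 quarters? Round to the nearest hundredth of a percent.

With a fixed labor force, u_{t+1} = u_t + s·(1−u_t) − f·u_t = u_t·(1−s−f) + s.
Here 1−s−f = 0.439 and s = 0.016.
u_1 = 0.012000 × 0.439 + 0.016 = 0.021268.
u_2 = 0.021268 × 0.439 + 0.016 = 0.025337.

Unemployment rate after two quarters ≈ 2.53%.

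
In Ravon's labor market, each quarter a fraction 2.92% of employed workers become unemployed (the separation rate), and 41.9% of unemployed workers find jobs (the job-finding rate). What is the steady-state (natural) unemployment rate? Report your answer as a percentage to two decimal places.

Steady-state unemployment rate ≈ 6.51%.

At steady state the flows balance: s·E = f·U, so U/(E+U) = s/(s+f).
u* = 2.92 / (2.92 + 41.9) = 2.92 / 44.82 = 6.51%.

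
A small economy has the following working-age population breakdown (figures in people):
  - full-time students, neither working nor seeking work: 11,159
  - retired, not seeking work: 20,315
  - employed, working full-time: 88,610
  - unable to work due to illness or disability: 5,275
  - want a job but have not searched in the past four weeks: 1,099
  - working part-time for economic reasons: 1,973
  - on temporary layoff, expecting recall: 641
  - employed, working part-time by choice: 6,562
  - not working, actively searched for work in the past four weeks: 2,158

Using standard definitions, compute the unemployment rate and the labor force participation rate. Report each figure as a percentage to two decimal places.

Unemployment rate ≈ 2.80%; labor force participation rate ≈ 72.53%.

Employed = 88,610 + 1,973 + 6,562 = 97,145 (anyone who worked, including part-time for economic reasons, counts as employed).
Unemployed = 641 + 2,158 = 2,799 (jobless and actively searching, or on temporary layoff).
Labor force = 97,145 + 2,799 = 99,944.
Not in labor force = 11,159 + 20,315 + 5,275 + 1,099 = 37,848 (those not working and not actively searching are outside the labor force — including those who want a job but have given up searching).
Civilian working-age population = 99,944 + 37,848 = 137,792.
Unemployment rate = 2,799 / 99,944 = 2.80%.
Labor force participation rate = 99,944 / 137,792 = 72.53%.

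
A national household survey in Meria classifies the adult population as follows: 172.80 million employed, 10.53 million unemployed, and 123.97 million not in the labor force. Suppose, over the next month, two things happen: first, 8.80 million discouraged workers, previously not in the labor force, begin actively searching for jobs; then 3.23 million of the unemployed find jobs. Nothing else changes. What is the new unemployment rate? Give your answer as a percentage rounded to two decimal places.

Initially, labor force = 172.80 + 10.53 = 183.33 million, so u = 10.53/183.33 = 5.74%.
After the first change, unemployed and labor force both rise by 8.80 → E = 172.80, U = 19.33, labor force = 192.13 million.
After the second change, unemployed falls and employed rises by 3.23; labor force unchanged → E = 176.03, U = 16.10, labor force = 192.13 million.
New unemployment rate = 16.10 / 192.13 = 8.38%.

New unemployment rate ≈ 8.38%.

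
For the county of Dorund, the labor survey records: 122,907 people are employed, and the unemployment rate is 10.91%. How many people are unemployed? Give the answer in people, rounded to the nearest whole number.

Let U be the number unemployed. The labor force is E + U, and U/(E+U) = 0.1091.
So U = 0.1091 × 122,907 / (1 − 0.1091) = 13409.15 / 0.8909 ≈ 15,051.

About 15,051 are unemployed.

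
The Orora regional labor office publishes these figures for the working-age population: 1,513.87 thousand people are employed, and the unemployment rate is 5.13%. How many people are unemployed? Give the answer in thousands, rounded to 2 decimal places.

About 81.86 thousand are unemployed.

Let U be the number unemployed. The labor force is E + U, and U/(E+U) = 0.0513.
So U = 0.0513 × 1,513.87 / (1 − 0.0513) = 77.6615 / 0.9487 ≈ 81.86 thousand.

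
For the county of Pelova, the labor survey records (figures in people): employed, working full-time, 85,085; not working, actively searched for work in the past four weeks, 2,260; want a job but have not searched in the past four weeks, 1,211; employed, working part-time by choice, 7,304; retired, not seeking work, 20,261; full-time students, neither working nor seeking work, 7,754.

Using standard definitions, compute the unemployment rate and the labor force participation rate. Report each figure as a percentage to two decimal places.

Employed = 85,085 + 7,304 = 92,389.
Unemployed = 2,260.
Labor force = 92,389 + 2,260 = 94,649.
Not in labor force = 1,211 + 20,261 + 7,754 = 29,226 (those not working and not actively searching are outside the labor force — including those who want a job but have given up searching).
Civilian working-age population = 94,649 + 29,226 = 123,875.
Unemployment rate = 2,260 / 94,649 = 2.39%.
Labor force participation rate = 94,649 / 123,875 = 76.41%.

Unemployment rate ≈ 2.39%; labor force participation rate ≈ 76.41%.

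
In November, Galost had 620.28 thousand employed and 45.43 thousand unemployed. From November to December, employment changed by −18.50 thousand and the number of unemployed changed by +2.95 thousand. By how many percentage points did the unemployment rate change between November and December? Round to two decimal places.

November: labor force = 620.28 + 45.43 = 665.71; u = 45.43/665.71 = 6.82%.
December: labor force = 601.78 + 48.38 = 650.16; u = 48.38/650.16 = 7.44%.
Change = 7.44% − 6.82% = +0.62 pp.

The unemployment rate changed by +0.62 percentage points.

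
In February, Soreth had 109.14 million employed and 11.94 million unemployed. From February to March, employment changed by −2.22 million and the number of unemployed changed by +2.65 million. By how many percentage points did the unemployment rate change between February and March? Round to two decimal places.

The unemployment rate changed by +2.15 percentage points.

February: labor force = 109.14 + 11.94 = 121.08; u = 11.94/121.08 = 9.86%.
March: labor force = 106.92 + 14.59 = 121.51; u = 14.59/121.51 = 12.01%.
Change = 12.01% − 9.86% = +2.15 pp.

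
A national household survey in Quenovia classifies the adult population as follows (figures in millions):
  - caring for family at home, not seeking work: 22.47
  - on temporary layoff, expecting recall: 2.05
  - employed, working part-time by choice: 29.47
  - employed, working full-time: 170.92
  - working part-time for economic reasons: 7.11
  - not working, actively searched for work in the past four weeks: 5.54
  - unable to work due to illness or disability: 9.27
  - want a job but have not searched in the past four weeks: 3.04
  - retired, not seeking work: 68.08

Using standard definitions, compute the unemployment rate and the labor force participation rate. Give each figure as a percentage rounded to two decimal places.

Employed = 29.47 + 170.92 + 7.11 = 207.50 million (anyone who worked, including part-time for economic reasons, counts as employed).
Unemployed = 2.05 + 5.54 = 7.59 million (jobless and actively searching, or on temporary layoff).
Labor force = 207.50 + 7.59 = 215.09 million.
Not in labor force = 22.47 + 9.27 + 3.04 + 68.08 = 102.86 million (those not working and not actively searching are outside the labor force — including those who want a job but have given up searching).
Civilian working-age population = 215.09 + 102.86 = 317.95 million.
Unemployment rate = 7.59 / 215.09 = 3.53%.
Labor force participation rate = 215.09 / 317.95 = 67.65%.

Unemployment rate ≈ 3.53%; labor force participation rate ≈ 67.65%.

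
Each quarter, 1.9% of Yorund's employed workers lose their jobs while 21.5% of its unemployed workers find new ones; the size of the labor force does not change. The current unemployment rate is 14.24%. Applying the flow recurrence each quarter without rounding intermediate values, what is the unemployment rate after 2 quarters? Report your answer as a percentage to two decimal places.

With a fixed labor force, u_{t+1} = u_t + s·(1−u_t) − f·u_t = u_t·(1−s−f) + s.
Here 1−s−f = 0.766 and s = 0.019.
u_1 = 0.142400 × 0.766 + 0.019 = 0.128078.
u_2 = 0.128078 × 0.766 + 0.019 = 0.117108.

Unemployment rate after two quarters ≈ 11.71%.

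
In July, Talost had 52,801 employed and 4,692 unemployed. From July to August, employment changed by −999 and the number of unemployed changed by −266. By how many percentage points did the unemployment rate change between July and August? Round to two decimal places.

July: labor force = 52,801 + 4,692 = 57,493; u = 4,692/57,493 = 8.16%.
August: labor force = 51,802 + 4,426 = 56,228; u = 4,426/56,228 = 7.87%.
Change = 7.87% − 8.16% = −0.29 pp.

The unemployment rate changed by −0.29 percentage points.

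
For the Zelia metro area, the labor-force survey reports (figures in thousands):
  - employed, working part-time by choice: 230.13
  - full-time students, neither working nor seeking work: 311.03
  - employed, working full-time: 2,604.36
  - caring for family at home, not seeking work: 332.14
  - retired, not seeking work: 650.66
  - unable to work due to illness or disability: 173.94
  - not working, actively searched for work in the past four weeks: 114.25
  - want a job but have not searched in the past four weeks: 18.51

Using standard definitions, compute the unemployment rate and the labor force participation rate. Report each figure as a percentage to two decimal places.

Employed = 230.13 + 2,604.36 = 2,834.49 thousand.
Unemployed = 114.25 thousand.
Labor force = 2,834.49 + 114.25 = 2,948.74 thousand.
Not in labor force = 311.03 + 332.14 + 650.66 + 173.94 + 18.51 = 1,486.28 thousand (those not working and not actively searching are outside the labor force — including those who want a job but have given up searching).
Civilian working-age population = 2,948.74 + 1,486.28 = 4,435.02 thousand.
Unemployment rate = 114.25 / 2,948.74 = 3.87%.
Labor force participation rate = 2,948.74 / 4,435.02 = 66.49%.

Unemployment rate ≈ 3.87%; labor force participation rate ≈ 66.49%.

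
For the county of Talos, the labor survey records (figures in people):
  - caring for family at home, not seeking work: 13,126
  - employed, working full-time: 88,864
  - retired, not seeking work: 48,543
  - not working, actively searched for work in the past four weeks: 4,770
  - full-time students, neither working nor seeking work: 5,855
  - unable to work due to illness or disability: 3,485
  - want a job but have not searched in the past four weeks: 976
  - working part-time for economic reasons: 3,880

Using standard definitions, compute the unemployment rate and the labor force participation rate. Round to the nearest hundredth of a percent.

Unemployment rate ≈ 4.89%; labor force participation rate ≈ 57.53%.

Employed = 88,864 + 3,880 = 92,744 (anyone who worked, including part-time for economic reasons, counts as employed).
Unemployed = 4,770.
Labor force = 92,744 + 4,770 = 97,514.
Not in labor force = 13,126 + 48,543 + 5,855 + 3,485 + 976 = 71,985 (those not working and not actively searching are outside the labor force — including those who want a job but have given up searching).
Civilian working-age population = 97,514 + 71,985 = 169,499.
Unemployment rate = 4,770 / 97,514 = 4.89%.
Labor force participation rate = 97,514 / 169,499 = 57.53%.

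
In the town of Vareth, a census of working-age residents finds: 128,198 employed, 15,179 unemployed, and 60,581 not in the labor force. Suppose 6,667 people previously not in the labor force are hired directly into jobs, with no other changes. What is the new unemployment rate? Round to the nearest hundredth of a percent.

New unemployment rate ≈ 10.12%.

Initially, labor force = 128,198 + 15,179 = 143,377, so u = 15,179/143,377 = 10.59%.
After the change, employed and labor force both rise by 6,667; unemployed unchanged → E = 134,865, U = 15,179, labor force = 150,044.
New unemployment rate = 15,179 / 150,044 = 10.12%.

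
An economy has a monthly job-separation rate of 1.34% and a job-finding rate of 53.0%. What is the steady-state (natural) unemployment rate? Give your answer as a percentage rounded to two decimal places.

At steady state the flows balance: s·E = f·U, so U/(E+U) = s/(s+f).
u* = 1.34 / (1.34 + 53.0) = 1.34 / 54.34 = 2.47%.

Steady-state unemployment rate ≈ 2.47%.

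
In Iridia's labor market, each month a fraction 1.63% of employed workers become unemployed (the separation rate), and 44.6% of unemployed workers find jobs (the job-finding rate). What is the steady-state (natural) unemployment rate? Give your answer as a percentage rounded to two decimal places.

Steady-state unemployment rate ≈ 3.53%.

At steady state the flows balance: s·E = f·U, so U/(E+U) = s/(s+f).
u* = 1.63 / (1.63 + 44.6) = 1.63 / 46.23 = 3.53%.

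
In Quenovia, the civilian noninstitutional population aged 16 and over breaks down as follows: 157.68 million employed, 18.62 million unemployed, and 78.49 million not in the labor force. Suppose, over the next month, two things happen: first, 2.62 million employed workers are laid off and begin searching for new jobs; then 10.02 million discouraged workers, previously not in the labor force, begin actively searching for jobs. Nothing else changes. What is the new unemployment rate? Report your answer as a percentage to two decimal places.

New unemployment rate ≈ 16.78%.

Initially, labor force = 157.68 + 18.62 = 176.30 million, so u = 18.62/176.30 = 10.56%.
After the first change, employed falls and unemployed rises by 2.62; labor force unchanged → E = 155.06, U = 21.24, labor force = 176.30 million.
After the second change, unemployed and labor force both rise by 10.02 → E = 155.06, U = 31.26, labor force = 186.32 million.
New unemployment rate = 31.26 / 186.32 = 16.78%.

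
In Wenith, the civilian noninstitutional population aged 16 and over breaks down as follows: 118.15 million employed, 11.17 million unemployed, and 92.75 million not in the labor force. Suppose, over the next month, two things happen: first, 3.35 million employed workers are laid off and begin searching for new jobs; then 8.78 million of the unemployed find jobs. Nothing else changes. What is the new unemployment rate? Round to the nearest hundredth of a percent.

New unemployment rate ≈ 4.44%.

Initially, labor force = 118.15 + 11.17 = 129.32 million, so u = 11.17/129.32 = 8.64%.
After the first change, employed falls and unemployed rises by 3.35; labor force unchanged → E = 114.80, U = 14.52, labor force = 129.32 million.
After the second change, unemployed falls and employed rises by 8.78; labor force unchanged → E = 123.58, U = 5.74, labor force = 129.32 million.
New unemployment rate = 5.74 / 129.32 = 4.44%.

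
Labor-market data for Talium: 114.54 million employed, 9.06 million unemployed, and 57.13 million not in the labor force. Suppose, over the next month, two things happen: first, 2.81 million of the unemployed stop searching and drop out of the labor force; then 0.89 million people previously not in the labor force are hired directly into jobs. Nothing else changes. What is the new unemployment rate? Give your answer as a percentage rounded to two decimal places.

Initially, labor force = 114.54 + 9.06 = 123.60 million, so u = 9.06/123.60 = 7.33%.
After the first change, unemployed and labor force both fall by 2.81 → E = 114.54, U = 6.25, labor force = 120.79 million.
After the second change, employed and labor force both rise by 0.89; unemployed unchanged → E = 115.43, U = 6.25, labor force = 121.68 million.
New unemployment rate = 6.25 / 121.68 = 5.14%.

New unemployment rate ≈ 5.14%.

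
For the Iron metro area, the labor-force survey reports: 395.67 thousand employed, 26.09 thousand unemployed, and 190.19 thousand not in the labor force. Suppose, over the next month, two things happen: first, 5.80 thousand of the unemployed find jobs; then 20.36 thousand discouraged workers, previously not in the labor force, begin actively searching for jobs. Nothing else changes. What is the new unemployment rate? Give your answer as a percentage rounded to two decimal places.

Initially, labor force = 395.67 + 26.09 = 421.76 thousand, so u = 26.09/421.76 = 6.19%.
After the first change, unemployed falls and employed rises by 5.80; labor force unchanged → E = 401.47, U = 20.29, labor force = 421.76 thousand.
After the second change, unemployed and labor force both rise by 20.36 → E = 401.47, U = 40.65, labor force = 442.12 thousand.
New unemployment rate = 40.65 / 442.12 = 9.19%.

New unemployment rate ≈ 9.19%.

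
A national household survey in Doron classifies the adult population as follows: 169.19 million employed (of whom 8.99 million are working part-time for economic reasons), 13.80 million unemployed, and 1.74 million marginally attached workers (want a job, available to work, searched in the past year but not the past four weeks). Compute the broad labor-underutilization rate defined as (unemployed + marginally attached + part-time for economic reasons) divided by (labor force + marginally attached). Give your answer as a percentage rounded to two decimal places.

Broad underutilization rate ≈ 13.28%.

Labor force = 169.19 + 13.80 = 182.99 million.
Numerator = 13.80 + 1.74 + 8.99 = 24.53 million.
Denominator = 182.99 + 1.74 = 184.73 million.
Broad rate = 24.53 / 184.73 = 13.28%.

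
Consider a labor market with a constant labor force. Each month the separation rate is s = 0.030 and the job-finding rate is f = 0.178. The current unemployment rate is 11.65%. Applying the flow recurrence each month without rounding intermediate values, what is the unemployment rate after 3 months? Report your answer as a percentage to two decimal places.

Unemployment rate after three months ≈ 13.05%.

With a fixed labor force, u_{t+1} = u_t + s·(1−u_t) − f·u_t = u_t·(1−s−f) + s.
Here 1−s−f = 0.792 and s = 0.030.
u_1 = 0.116500 × 0.792 + 0.030 = 0.122268.
u_2 = 0.122268 × 0.792 + 0.030 = 0.126836.
u_3 = 0.126836 × 0.792 + 0.030 = 0.130454.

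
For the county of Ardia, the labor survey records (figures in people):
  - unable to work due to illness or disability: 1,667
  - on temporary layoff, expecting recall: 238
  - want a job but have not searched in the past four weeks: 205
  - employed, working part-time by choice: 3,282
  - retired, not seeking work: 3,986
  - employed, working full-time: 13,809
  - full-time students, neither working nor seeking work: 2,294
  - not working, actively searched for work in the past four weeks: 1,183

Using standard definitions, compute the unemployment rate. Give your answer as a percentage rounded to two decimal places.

Employed = 3,282 + 13,809 = 17,091.
Unemployed = 238 + 1,183 = 1,421 (jobless and actively searching, or on temporary layoff).
Labor force = 17,091 + 1,421 = 18,512.
Unemployment rate = 1,421 / 18,512 = 7.68%.

Unemployment rate ≈ 7.68%.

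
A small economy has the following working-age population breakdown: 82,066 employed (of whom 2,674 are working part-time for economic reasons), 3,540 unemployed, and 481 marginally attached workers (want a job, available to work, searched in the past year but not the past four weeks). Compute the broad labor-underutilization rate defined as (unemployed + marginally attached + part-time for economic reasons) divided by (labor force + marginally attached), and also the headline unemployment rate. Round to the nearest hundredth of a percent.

Labor force = 82,066 + 3,540 = 85,606.
Numerator = 3,540 + 481 + 2,674 = 6,695.
Denominator = 85,606 + 481 = 86,087.
Broad rate = 6,695 / 86,087 = 7.78%.
Headline unemployment rate = 3,540 / 85,606 = 4.14%.

Broad underutilization rate ≈ 7.78%; headline unemployment rate ≈ 4.14%.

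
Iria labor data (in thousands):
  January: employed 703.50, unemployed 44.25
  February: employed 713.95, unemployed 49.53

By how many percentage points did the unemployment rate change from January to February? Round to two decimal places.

January: labor force = 703.50 + 44.25 = 747.75; u = 44.25/747.75 = 5.92%.
February: labor force = 713.95 + 49.53 = 763.48; u = 49.53/763.48 = 6.49%.
Change = 6.49% − 5.92% = +0.57 pp.

The unemployment rate changed by +0.57 percentage points.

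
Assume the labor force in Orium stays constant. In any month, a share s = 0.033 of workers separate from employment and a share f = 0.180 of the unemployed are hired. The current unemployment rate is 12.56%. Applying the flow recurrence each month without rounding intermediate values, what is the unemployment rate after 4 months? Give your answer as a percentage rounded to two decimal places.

With a fixed labor force, u_{t+1} = u_t + s·(1−u_t) − f·u_t = u_t·(1−s−f) + s.
Here 1−s−f = 0.787 and s = 0.033.
u_1 = 0.125600 × 0.787 + 0.033 = 0.131847.
u_2 = 0.131847 × 0.787 + 0.033 = 0.136764.
u_3 = 0.136764 × 0.787 + 0.033 = 0.140633.
u_4 = 0.140633 × 0.787 + 0.033 = 0.143678.

Unemployment rate after four months ≈ 14.37%.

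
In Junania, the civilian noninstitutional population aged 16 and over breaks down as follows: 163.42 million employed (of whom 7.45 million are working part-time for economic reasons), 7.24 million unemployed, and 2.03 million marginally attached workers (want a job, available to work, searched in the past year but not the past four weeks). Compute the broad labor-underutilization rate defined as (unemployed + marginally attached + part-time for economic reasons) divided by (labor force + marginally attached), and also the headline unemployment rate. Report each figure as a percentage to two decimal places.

Labor force = 163.42 + 7.24 = 170.66 million.
Numerator = 7.24 + 2.03 + 7.45 = 16.72 million.
Denominator = 170.66 + 2.03 = 172.69 million.
Broad rate = 16.72 / 172.69 = 9.68%.
Headline unemployment rate = 7.24 / 170.66 = 4.24%.

Broad underutilization rate ≈ 9.68%; headline unemployment rate ≈ 4.24%.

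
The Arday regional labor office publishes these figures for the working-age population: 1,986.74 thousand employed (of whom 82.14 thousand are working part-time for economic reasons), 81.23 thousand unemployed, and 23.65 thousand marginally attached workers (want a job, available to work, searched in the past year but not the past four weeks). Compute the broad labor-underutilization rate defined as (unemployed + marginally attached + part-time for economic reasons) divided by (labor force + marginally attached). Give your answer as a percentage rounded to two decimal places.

Broad underutilization rate ≈ 8.94%.

Labor force = 1,986.74 + 81.23 = 2,067.97 thousand.
Numerator = 81.23 + 23.65 + 82.14 = 187.02 thousand.
Denominator = 2,067.97 + 23.65 = 2,091.62 thousand.
Broad rate = 187.02 / 2,091.62 = 8.94%.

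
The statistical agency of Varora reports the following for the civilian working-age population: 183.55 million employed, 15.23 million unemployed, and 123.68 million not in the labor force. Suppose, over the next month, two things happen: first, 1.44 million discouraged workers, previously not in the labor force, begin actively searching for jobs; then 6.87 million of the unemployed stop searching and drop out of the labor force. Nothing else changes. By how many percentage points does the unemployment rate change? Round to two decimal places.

The unemployment rate changes by −2.59 percentage points.

Initially, labor force = 183.55 + 15.23 = 198.78 million, so u = 15.23/198.78 = 7.66%.
After the first change, unemployed and labor force both rise by 1.44 → E = 183.55, U = 16.67, labor force = 200.22 million.
After the second change, unemployed and labor force both fall by 6.87 → E = 183.55, U = 9.80, labor force = 193.35 million.
New unemployment rate = 9.80 / 193.35 = 5.07%.
Change = 5.07% − 7.66% = −2.59 percentage points.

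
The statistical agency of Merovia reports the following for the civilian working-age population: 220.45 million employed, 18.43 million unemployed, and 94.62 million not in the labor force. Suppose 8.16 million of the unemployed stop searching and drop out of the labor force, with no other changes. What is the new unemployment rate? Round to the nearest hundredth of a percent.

New unemployment rate ≈ 4.45%.

Initially, labor force = 220.45 + 18.43 = 238.88 million, so u = 18.43/238.88 = 7.72%.
After the change, unemployed and labor force both fall by 8.16 → E = 220.45, U = 10.27, labor force = 230.72 million.
New unemployment rate = 10.27 / 230.72 = 4.45%.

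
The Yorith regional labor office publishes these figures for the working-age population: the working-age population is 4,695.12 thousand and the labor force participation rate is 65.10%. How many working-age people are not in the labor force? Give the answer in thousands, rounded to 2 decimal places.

About 1,638.60 thousand are not in the labor force.

Share not in the labor force = 1 − 0.6510 = 0.3490.
Not in labor force = 0.3490 × 4,695.12 ≈ 1,638.60 thousand.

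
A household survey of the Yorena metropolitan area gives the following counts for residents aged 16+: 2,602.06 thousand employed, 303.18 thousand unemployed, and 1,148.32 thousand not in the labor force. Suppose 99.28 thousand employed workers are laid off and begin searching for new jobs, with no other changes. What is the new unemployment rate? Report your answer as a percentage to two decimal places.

New unemployment rate ≈ 13.85%.

Initially, labor force = 2,602.06 + 303.18 = 2,905.24 thousand, so u = 303.18/2,905.24 = 10.44%.
After the change, employed falls and unemployed rises by 99.28; labor force unchanged → E = 2,502.78, U = 402.46, labor force = 2,905.24 thousand.
New unemployment rate = 402.46 / 2,905.24 = 13.85%.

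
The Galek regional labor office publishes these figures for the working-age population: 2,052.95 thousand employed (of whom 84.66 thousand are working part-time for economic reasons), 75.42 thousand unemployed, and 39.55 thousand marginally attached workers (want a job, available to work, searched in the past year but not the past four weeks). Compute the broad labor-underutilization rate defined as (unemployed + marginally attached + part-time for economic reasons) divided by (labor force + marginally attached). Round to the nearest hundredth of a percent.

Labor force = 2,052.95 + 75.42 = 2,128.37 thousand.
Numerator = 75.42 + 39.55 + 84.66 = 199.63 thousand.
Denominator = 2,128.37 + 39.55 = 2,167.92 thousand.
Broad rate = 199.63 / 2,167.92 = 9.21%.

Broad underutilization rate ≈ 9.21%.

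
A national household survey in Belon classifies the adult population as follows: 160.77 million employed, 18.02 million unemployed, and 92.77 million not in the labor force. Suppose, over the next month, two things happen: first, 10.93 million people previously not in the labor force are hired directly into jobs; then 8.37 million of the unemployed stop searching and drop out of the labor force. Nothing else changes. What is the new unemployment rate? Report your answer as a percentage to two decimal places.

Initially, labor force = 160.77 + 18.02 = 178.79 million, so u = 18.02/178.79 = 10.08%.
After the first change, employed and labor force both rise by 10.93; unemployed unchanged → E = 171.70, U = 18.02, labor force = 189.72 million.
After the second change, unemployed and labor force both fall by 8.37 → E = 171.70, U = 9.65, labor force = 181.35 million.
New unemployment rate = 9.65 / 181.35 = 5.32%.

New unemployment rate ≈ 5.32%.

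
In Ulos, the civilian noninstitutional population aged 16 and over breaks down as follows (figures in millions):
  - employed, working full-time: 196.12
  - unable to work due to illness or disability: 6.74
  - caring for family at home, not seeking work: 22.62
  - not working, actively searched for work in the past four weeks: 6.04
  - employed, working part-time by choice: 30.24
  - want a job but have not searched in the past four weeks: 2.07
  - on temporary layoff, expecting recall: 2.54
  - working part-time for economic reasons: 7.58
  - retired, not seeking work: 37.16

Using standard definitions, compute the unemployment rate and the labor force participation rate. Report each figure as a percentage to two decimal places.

Unemployment rate ≈ 3.54%; labor force participation rate ≈ 77.95%.

Employed = 196.12 + 30.24 + 7.58 = 233.94 million (anyone who worked, including part-time for economic reasons, counts as employed).
Unemployed = 6.04 + 2.54 = 8.58 million (jobless and actively searching, or on temporary layoff).
Labor force = 233.94 + 8.58 = 242.52 million.
Not in labor force = 6.74 + 22.62 + 2.07 + 37.16 = 68.59 million (those not working and not actively searching are outside the labor force — including those who want a job but have given up searching).
Civilian working-age population = 242.52 + 68.59 = 311.11 million.
Unemployment rate = 8.58 / 242.52 = 3.54%.
Labor force participation rate = 242.52 / 311.11 = 77.95%.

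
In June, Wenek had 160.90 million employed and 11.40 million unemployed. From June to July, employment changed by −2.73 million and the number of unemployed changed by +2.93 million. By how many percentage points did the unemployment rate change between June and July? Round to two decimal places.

June: labor force = 160.90 + 11.40 = 172.30; u = 11.40/172.30 = 6.62%.
July: labor force = 158.17 + 14.33 = 172.50; u = 14.33/172.50 = 8.31%.
Change = 8.31% − 6.62% = +1.69 pp.

The unemployment rate changed by +1.69 percentage points.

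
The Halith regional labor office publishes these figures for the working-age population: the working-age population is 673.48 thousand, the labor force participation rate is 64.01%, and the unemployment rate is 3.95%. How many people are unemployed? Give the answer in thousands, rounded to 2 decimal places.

Labor force = 0.6401 × 673.48 = 431.09 thousand.
Unemployed = 0.0395 × 431.09 ≈ 17.03 thousand.

About 17.03 thousand are unemployed.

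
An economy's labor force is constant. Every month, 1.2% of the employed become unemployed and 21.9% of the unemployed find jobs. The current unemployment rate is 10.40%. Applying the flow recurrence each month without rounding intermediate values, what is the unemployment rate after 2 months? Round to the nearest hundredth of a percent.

Unemployment rate after two months ≈ 8.27%.

With a fixed labor force, u_{t+1} = u_t + s·(1−u_t) − f·u_t = u_t·(1−s−f) + s.
Here 1−s−f = 0.769 and s = 0.012.
u_1 = 0.104000 × 0.769 + 0.012 = 0.091976.
u_2 = 0.091976 × 0.769 + 0.012 = 0.082730.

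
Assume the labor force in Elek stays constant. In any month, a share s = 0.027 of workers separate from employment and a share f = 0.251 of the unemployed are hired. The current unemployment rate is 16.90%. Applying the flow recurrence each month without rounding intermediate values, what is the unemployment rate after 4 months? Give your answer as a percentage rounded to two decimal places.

Unemployment rate after four months ≈ 11.67%.

With a fixed labor force, u_{t+1} = u_t + s·(1−u_t) − f·u_t = u_t·(1−s−f) + s.
Here 1−s−f = 0.722 and s = 0.027.
u_1 = 0.169000 × 0.722 + 0.027 = 0.149018.
u_2 = 0.149018 × 0.722 + 0.027 = 0.134591.
u_3 = 0.134591 × 0.722 + 0.027 = 0.124175.
u_4 = 0.124175 × 0.722 + 0.027 = 0.116654.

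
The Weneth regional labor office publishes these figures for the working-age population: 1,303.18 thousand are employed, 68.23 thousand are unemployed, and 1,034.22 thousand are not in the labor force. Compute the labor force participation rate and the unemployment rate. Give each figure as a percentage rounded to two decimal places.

Labor force participation rate ≈ 57.01%; unemployment rate ≈ 4.98%.

Labor force = employed + unemployed = 1,303.18 + 68.23 = 1,371.41 thousand.
Working-age population = 1,371.41 + 1,034.22 = 2,405.63 thousand.
Unemployment rate = 68.23 / 1,371.41 = 4.98%.
Labor force participation rate = 1,371.41 / 2,405.63 = 57.01%.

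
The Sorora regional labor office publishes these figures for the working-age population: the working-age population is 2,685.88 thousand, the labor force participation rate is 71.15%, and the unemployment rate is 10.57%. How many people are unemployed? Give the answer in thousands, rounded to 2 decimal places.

About 201.99 thousand are unemployed.

Labor force = 0.7115 × 2,685.88 = 1,911.00 thousand.
Unemployed = 0.1057 × 1,911.00 ≈ 201.99 thousand.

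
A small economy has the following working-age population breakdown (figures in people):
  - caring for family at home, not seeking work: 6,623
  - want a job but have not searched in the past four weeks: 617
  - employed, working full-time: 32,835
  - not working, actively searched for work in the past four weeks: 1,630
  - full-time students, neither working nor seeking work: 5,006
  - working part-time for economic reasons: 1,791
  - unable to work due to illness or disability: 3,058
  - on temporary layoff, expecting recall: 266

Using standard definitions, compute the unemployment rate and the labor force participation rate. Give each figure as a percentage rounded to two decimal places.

Employed = 32,835 + 1,791 = 34,626 (anyone who worked, including part-time for economic reasons, counts as employed).
Unemployed = 1,630 + 266 = 1,896 (jobless and actively searching, or on temporary layoff).
Labor force = 34,626 + 1,896 = 36,522.
Not in labor force = 6,623 + 617 + 5,006 + 3,058 = 15,304 (those not working and not actively searching are outside the labor force — including those who want a job but have given up searching).
Civilian working-age population = 36,522 + 15,304 = 51,826.
Unemployment rate = 1,896 / 36,522 = 5.19%.
Labor force participation rate = 36,522 / 51,826 = 70.47%.

Unemployment rate ≈ 5.19%; labor force participation rate ≈ 70.47%.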